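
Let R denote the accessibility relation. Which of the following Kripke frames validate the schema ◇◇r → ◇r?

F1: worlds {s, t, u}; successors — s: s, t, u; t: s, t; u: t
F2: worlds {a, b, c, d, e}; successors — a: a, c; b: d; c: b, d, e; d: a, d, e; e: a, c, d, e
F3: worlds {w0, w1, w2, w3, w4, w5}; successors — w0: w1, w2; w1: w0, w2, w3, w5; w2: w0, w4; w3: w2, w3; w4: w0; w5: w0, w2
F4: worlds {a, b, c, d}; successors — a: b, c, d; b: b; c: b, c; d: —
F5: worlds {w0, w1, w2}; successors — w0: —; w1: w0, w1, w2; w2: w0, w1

F4

This is the axiom for transitivity; its first-order frame correspondent is ∀x ∀y ∀z (Rxy ∧ Ryz → Rxz).
F1: fails — Rut and Rts but not Rus.
F2: fails — Rde and Rec but not Rdc.
F3: fails — Rw1w2 and Rw2w4 but not Rw1w4.
F4: holds.
F5: fails — Rw2w1 and Rw1w2 but not Rw2w2.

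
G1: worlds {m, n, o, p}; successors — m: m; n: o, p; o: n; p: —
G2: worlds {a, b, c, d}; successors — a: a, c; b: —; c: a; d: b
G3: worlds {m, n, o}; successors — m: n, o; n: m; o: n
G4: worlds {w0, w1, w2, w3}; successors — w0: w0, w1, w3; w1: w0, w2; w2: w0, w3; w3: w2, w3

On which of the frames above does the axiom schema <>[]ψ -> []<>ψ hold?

The schema corresponds to convergence: forall x forall y forall z (Rxy & Rxz -> exists w (Ryw & Rzw)).
G1: fails — Rno and Rnp but o and p have no common successor.
G2: fails — Rdb and Rdb but b and b have no common successor.
G3: fails — Rmo and Rmn but o and n have no common successor.
G4: satisfies the condition.
Valid on: G4.

G4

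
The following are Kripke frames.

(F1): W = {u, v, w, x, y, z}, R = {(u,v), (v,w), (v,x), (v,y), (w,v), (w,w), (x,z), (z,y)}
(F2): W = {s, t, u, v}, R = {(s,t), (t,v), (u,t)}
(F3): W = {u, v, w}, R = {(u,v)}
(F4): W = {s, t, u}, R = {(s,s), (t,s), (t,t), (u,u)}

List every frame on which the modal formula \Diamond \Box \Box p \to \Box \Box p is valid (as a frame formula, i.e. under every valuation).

(F3)

Frame correspondent (Sahlqvist): \forall x \forall y \forall z ((xRy \wedge x R^2 z) \to \exists w (y R^2 w \wedge z = w)) — i.e. a generalized confluence (Geach) condition.
(F1): fails — uRv, uR²x but no t with vR²t and x=t.
(F2): fails — sRt, sR²v but no w with tR²w and v=w.
(F3): holds.
(F4): fails — tRs, tR²t but no w with sR²w and t=w.
Valid on: (F3).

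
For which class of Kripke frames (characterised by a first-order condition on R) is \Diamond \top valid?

◇⊤ holds at w iff w has a successor, so frame-validity of ◇⊤ is exactly seriality. Equivalently via □r → ◇r:
Suppose □r→◇r is valid. At any x set V(r)=W. Then □r at x, so ◇r at x, so x has a successor.

seriality: \forall x \exists y Rxy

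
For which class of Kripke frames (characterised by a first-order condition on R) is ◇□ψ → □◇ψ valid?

convergence

This schema is the .2 axiom.
It corresponds to convergence: ∀x ∀y ∀z (Rxy ∧ Rxz → ∃w (Ryw ∧ Rzw)).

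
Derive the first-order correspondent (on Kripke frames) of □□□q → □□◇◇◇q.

∀x ∀z (xR²z → ∃w (xR³w ∧ zR³w))

This is a Sahlqvist (Geach-type) schema ◇^0□^3q → □^2◇^3q.
Minimal-valuation argument: fix x; take any y with xR^0y and any z with xR^2z. Set V(q) to the set of worlds R-reachable from y in exactly 3 steps. Then □^3q holds at y, so the antecedent holds at x; validity forces ◇^3q at z, giving a w with zR^3w and yR^3w.
First-order correspondent: ∀x ∀z (xR²z → ∃w (xR³w ∧ zR³w)).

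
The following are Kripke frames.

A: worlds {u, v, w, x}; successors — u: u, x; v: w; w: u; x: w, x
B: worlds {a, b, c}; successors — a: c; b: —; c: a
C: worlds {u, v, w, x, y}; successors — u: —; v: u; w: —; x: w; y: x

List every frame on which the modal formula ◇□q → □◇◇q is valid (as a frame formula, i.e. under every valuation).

A

The schema corresponds to a generalized confluence (Geach) condition: ∀x ∀y ∀z ((xRy ∧ xRz) → ∃w (yRw ∧ zR²w)).
A: condition met.
B: fails — aRc, aRc but no w with cRw and cR²w.
C: fails — vRu, vRu but no t with uRt and uR²t.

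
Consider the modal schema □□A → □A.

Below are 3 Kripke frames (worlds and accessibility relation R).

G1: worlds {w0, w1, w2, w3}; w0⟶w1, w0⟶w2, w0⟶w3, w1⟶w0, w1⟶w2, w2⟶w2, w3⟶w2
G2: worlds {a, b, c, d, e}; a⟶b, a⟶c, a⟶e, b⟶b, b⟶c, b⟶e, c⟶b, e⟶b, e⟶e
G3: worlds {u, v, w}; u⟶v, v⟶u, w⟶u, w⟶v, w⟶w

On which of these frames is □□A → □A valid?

Frame correspondent (Sahlqvist): ∀x ∀y (Rxy → ∃z (Rxz ∧ Rzy)) — i.e. density.
G1: fails — Rw1w0 but no z with Rw1z and Rzw0.
G2: holds.
G3: fails — Ruv but no z with Ruz and Rzv.
Valid on: G2.

G2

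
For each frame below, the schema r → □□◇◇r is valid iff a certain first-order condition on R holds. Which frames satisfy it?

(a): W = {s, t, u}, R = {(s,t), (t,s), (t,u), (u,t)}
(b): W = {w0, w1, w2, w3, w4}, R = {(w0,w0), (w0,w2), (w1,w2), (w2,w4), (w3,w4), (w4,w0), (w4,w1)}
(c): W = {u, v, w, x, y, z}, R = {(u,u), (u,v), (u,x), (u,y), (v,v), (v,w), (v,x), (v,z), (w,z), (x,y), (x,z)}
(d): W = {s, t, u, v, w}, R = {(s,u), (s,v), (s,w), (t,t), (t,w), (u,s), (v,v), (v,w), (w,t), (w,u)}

(a)

The schema corresponds to a generalized confluence (Geach) condition: ∀x ∀z (xR²z → ∃w (x = w ∧ zR²w)).
(a): condition met.
(b): fails — w1R²w4 but no w with w1=w and w4R²w.
(c): fails — uR²v but no t with u=t and vR²t.
(d): fails — sR²t but no w* with s=w* and tR²w*.
Valid on: (a).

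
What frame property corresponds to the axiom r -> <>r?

Replacing r by ¬r and contraposing gives the equivalent schema □r → r.
Suppose □r→r is valid. At any x set V(r)={w : Rxw}. Then □r holds at x, so r holds at x, i.e. Rxx.

Reflexivity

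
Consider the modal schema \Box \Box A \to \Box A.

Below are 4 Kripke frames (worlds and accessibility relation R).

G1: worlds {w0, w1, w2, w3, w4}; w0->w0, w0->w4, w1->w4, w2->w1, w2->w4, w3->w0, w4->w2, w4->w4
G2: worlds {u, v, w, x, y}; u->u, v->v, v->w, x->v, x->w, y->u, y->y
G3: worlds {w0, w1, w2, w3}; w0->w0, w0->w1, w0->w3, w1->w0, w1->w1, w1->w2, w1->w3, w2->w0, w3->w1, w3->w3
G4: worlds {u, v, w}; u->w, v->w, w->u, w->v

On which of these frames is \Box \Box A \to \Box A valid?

Frame correspondent (Sahlqvist): \forall x \forall y (Rxy \to \exists z (Rxz \wedge Rzy)) — i.e. density.
G1: fails — Rw2w1 but no z with Rw2z and Rzw1.
G2: ✓.
G3: ✓.
G4: fails — Rwu but no z with Rwz and Rzu.
Valid on: G2, G3.

G2, G3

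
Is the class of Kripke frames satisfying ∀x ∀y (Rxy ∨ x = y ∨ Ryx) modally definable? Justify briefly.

Not definable by any modal formula

Any modally definable frame class is closed under disjoint unions.
Take 3 disjoint single-world reflexive frames: each is trivially connected, but their disjoint union has 3 worlds with no edge between distinct components, so it is not connected.
So the class is not modally definable.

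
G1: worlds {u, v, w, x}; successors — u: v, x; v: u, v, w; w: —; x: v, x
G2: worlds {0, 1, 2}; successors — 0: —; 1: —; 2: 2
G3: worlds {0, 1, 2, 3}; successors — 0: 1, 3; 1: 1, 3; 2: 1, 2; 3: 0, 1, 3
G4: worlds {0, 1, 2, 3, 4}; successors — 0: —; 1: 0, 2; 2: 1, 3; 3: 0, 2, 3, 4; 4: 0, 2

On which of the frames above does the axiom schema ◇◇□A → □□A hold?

G2

The schema corresponds to a generalized confluence (Geach) condition: ∀x ∀y ∀z ((xR²y ∧ xR²z) → ∃w (yRw ∧ z = w)).
G1: fails — uR²u, uR²u but no t with uRt and u=t.
G2: holds.
G3: fails — 0R²0, 0R²0 but no w with 0Rw and 0=w.
G4: fails — 1R²1, 1R²1 but no w with 1Rw and 1=w.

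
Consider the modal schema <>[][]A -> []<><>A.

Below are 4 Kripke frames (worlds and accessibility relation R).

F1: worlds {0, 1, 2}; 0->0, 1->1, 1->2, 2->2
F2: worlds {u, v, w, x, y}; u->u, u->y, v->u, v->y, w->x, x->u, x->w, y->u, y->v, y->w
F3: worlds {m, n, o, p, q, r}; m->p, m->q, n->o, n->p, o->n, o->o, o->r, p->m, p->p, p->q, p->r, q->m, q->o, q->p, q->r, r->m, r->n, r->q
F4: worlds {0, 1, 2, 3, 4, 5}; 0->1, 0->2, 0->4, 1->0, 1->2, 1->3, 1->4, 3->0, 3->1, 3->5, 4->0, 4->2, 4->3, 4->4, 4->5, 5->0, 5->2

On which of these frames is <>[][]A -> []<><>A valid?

F1, F2, F3

This is the axiom for a generalized confluence (Geach) condition; its first-order frame correspondent is forall x forall y forall z ((xRy & xRz) -> exists w (y R^2 w & z R^2 w)).
F1: ✓.
F2: ✓.
F3: ✓.
F4: fails — 0R1, 0R2 but no w with 1R²w and 2R²w.
Valid on: F1, F2, F3.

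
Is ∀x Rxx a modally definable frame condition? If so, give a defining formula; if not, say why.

Yes, by □p → p

This is a Sahlqvist condition; the T axiom □p → p defines it.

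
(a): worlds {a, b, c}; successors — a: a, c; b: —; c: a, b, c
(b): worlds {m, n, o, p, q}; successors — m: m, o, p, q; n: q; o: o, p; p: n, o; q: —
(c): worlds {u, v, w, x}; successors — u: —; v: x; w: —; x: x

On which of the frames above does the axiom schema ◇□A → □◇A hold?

(c)

This is the axiom for convergence; its first-order frame correspondent is ∀x ∀y ∀z (Rxy ∧ Rxz → ∃w (Ryw ∧ Rzw)).
(a): fails — Rcc and Rcb but c and b have no common successor.
(b): fails — Rmo and Rmq but o and q have no common successor.
(c): condition met.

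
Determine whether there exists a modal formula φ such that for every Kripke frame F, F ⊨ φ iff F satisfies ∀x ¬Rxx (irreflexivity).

No — not modally definable

If a class were modally definable it would be closed under surjective bounded morphisms (Goldblatt–Thomason).
The 3-cycle (worlds 0,1,2 with 0→1→2→0) is irreflexive, and the map sending every world to a single reflexive point • is a surjective bounded morphism (forth: every edge maps to (•,•); back: every world has a successor). So any modal formula valid on the 3-cycle is also valid on the reflexive point, which is not irreflexive.
Hence irreflexivity is not modally definable.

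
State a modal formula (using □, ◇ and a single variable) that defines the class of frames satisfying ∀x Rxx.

□ψ → ψ

A defining formula is □ψ → ψ (the T axiom).
Suppose □ψ→ψ is valid. At any x set V(ψ)={w : Rxw}. Then □ψ holds at x, so ψ holds at x, i.e. Rxx.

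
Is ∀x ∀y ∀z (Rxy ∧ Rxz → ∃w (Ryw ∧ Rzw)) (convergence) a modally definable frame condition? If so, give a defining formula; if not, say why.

This is a Sahlqvist condition; the .2 axiom ◇□p → □◇p defines it.
Suppose ◇□p→□◇p is valid. Take Rxy, Rxz and set V(p)={w : Ryw}. Then □p at y so ◇□p at x, so □◇p at x, so ◇p at z, giving w with Rzw and Ryw.

Definable; ◇□p → □◇p defines it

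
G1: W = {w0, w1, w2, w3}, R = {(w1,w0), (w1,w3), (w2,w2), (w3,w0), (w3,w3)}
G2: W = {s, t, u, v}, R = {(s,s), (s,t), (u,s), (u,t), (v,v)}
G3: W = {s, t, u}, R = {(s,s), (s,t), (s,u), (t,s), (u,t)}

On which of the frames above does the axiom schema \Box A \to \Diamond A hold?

This is the axiom for seriality; its first-order frame correspondent is \forall x \exists y Rxy.
G1: fails — world w0 has no successor.
G2: fails — world t has no successor.
G3: holds.

G3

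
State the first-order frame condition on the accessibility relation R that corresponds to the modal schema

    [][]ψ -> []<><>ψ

forall x forall z (xRz -> exists w (x R^2 w & z R^2 w))

This is a Sahlqvist (Geach-type) schema ◇^0□^2ψ → □^1◇^2ψ.
First-order correspondent: forall x forall z (xRz -> exists w (x R^2 w & z R^2 w)).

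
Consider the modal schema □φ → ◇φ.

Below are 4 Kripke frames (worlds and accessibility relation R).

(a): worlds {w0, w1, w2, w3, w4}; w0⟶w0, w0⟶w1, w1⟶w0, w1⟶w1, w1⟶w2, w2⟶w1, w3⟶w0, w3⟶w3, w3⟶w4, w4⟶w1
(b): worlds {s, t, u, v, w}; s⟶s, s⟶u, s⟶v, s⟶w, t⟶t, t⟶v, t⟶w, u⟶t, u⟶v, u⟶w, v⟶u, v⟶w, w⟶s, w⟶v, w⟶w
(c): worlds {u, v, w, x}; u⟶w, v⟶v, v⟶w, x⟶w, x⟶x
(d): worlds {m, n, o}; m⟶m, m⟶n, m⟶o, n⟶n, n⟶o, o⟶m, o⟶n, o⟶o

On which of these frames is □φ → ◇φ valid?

(a), (b), (d)

Frame correspondent (Sahlqvist): ∀x ∃y Rxy — i.e. seriality.
(a): holds.
(b): holds.
(c): fails — world w has no successor.
(d): holds.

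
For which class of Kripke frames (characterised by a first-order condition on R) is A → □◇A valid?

Suppose A→□◇A is valid. Take Rxy and set V(A)={x}. Then A at x, so □◇A at x, so ◇A at y, so some z with Ryz has A; z=x, i.e. Ryx.
The converse is a direct semantic check.
So the correspondent is symmetry.

symmetry: ∀x ∀y (Rxy → Ryx)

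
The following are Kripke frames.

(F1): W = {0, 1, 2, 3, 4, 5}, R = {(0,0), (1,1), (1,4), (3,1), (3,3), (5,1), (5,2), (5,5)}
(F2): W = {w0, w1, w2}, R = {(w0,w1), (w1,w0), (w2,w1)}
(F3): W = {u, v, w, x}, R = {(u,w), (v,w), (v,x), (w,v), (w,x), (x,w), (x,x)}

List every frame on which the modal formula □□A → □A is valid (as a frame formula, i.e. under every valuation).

The schema corresponds to density: ∀x ∀y (Rxy → ∃z (Rxz ∧ Rzy)).
(F1): holds.
(F2): fails — Rw0w1 but no z with Rw0z and Rzw1.
(F3): fails — Ruw but no z with Ruz and Rzw.

(F1)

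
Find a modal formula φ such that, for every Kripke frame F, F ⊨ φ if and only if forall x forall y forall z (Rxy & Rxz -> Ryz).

The condition is the Euclidean property. The 5 schema ◇r → □◇r defines it.
Suppose ◇r→□◇r is valid. Take Rxy, Rxz and set V(r)={y}. Then ◇r at x, so □◇r at x, so ◇r at z, so some w with Rzw has r; w=y, i.e. Rzy. By symmetry of the argument, Ryz.

◇r → □◇r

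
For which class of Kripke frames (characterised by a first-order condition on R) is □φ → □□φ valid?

transitivity

Suppose □φ→□□φ is valid. Take Rxy, Ryz and set V(φ)={w : Rxw}. Then □φ at x, so □□φ at x, so □φ at y, so φ at z, i.e. Rxz.
Conversely, on a frame with transitivity the schema holds at every world under every valuation.
Frame condition: ∀x ∀y ∀z (Rxy ∧ Ryz → Rxz).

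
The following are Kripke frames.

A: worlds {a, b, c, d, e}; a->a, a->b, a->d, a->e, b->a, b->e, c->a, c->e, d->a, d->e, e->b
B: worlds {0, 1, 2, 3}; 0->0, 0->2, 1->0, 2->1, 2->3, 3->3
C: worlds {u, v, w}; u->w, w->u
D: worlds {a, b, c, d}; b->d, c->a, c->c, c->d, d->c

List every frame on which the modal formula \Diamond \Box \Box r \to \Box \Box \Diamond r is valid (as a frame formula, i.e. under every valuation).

The schema corresponds to a generalized confluence (Geach) condition: \forall x \forall y \forall z ((xRy \wedge x R^2 z) \to \exists w (y R^2 w \wedge zRw)).
A: fails — aRe, aR²e but no w with eR²w and eRw.
B: fails — 2R1, 2R²3 but no w with 1R²w and 3Rw.
C: satisfies the condition.
D: fails — cRa, cR²a but no w with aR²w and aRw.
Valid on: C.

C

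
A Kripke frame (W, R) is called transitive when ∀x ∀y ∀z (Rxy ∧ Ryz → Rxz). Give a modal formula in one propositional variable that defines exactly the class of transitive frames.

A defining formula is □q → □□q (the 4 axiom).
Suppose □q→□□q is valid. Take Rxy, Ryz and set V(q)={w : Rxw}. Then □q at x, so □□q at x, so □q at y, so q at z, i.e. Rxz.

□q → □□q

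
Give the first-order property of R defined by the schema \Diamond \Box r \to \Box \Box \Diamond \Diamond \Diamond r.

\forall x \forall y \forall z ((xRy \wedge x R^2 z) \to \exists w (yRw \wedge z R^3 w))

This is a Sahlqvist (Geach-type) schema ◇^1□^1r → □^2◇^3r.
First-order correspondent: \forall x \forall y \forall z ((xRy \wedge x R^2 z) \to \exists w (yRw \wedge z R^3 w)).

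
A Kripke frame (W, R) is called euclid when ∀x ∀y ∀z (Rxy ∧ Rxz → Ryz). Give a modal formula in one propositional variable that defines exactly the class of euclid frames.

A defining formula is ◇s → □◇s (the 5 axiom).
Suppose ◇s→□◇s is valid. Take Rxy, Rxz and set V(s)={y}. Then ◇s at x, so □◇s at x, so ◇s at z, so some w with Rzw has s; w=y, i.e. Rzy. By symmetry of the argument, Ryz.

◇s → □◇s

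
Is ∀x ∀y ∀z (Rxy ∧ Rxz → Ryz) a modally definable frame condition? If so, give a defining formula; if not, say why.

This is a Sahlqvist condition; the 5 axiom ◇q → □◇q defines it.

Definable; ◇q → □◇q defines it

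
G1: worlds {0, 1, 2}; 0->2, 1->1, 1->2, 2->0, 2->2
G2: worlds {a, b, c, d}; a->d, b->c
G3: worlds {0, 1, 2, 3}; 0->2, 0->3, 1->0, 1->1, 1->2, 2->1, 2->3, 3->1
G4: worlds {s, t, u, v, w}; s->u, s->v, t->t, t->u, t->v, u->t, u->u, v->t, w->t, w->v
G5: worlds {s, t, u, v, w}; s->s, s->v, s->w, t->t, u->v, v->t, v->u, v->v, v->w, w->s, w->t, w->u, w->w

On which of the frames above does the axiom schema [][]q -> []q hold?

G1, G5

Frame correspondent (Sahlqvist): forall x forall y (Rxy -> exists z (Rxz & Rzy)) — i.e. density.
G1: condition met.
G2: fails — Rad but no z with Raz and Rzd.
G3: fails — R02 but no z with R0z and Rz2.
G4: fails — Rsv but no z with Rsz and Rzv.
G5: condition met.
Valid on: G1, G5.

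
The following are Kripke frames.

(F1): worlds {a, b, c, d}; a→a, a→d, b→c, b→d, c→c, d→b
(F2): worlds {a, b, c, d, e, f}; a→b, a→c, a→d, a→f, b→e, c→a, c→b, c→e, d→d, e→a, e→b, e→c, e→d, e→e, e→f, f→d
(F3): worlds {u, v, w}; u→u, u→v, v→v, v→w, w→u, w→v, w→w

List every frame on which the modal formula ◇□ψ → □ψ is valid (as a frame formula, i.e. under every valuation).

none

Frame correspondent (Sahlqvist): ∀x ∀y ∀z (Rxy ∧ Rxz → Ryz) — i.e. the Euclidean property.
(F1): fails — Rad and Raa but not Rda.
(F2): fails — Rab and Rab but not Rbb.
(F3): fails — Ruv and Ruu but not Rvu.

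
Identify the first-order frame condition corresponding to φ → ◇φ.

This is a form of the T axiom.
It corresponds to reflexivity: ∀x Rxx.

reflexivity: ∀x Rxx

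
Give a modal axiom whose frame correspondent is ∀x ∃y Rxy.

A defining formula is □r → ◇r (the D axiom).
Suppose □r→◇r is valid. At any x set V(r)=W. Then □r at x, so ◇r at x, so x has a successor.

□r → ◇r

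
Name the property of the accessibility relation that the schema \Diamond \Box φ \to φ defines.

Equivalently (dual form): φ → □◇φ.
Suppose φ→□◇φ is valid. Take Rxy and set V(φ)={x}. Then φ at x, so □◇φ at x, so ◇φ at y, so some z with Ryz has φ; z=x, i.e. Ryx.
The converse is a direct semantic check.
So the correspondent is symmetry.

symmetry: \forall x \forall y (Rxy \to Ryx)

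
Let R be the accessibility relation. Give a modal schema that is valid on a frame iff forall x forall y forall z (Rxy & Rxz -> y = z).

The condition is partial functionality. The CD schema ◇p → □p defines it.
Suppose ◇p→□p is valid. Take Rxy, Rxz and set V(p)={y}. Then ◇p at x, so □p at x, so p at z, i.e. z=y.

◇p → □p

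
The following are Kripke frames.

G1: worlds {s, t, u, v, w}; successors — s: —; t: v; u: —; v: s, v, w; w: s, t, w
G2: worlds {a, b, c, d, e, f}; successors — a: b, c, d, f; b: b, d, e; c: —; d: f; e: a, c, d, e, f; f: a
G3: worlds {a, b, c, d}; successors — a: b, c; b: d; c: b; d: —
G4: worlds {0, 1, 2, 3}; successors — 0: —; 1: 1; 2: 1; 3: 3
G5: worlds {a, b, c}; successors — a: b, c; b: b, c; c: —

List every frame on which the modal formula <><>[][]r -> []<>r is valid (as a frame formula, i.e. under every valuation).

G4

The schema corresponds to a generalized confluence (Geach) condition: forall x forall y forall z ((x R^2 y & xRz) -> exists w (y R^2 w & zRw)).
G1: fails — tR²s, tRv but no w* with sR²w* and vRw*.
G2: fails — aR²a, aRc but no w with aR²w and cRw.
G3: fails — aR²b, aRb but no w with bR²w and bRw.
G4: holds.
G5: fails — aR²b, aRc but no w with bR²w and cRw.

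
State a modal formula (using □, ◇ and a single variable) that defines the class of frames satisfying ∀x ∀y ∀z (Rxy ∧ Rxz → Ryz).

◇p → □◇p

The condition is the Euclidean property. The 5 schema ◇p → □◇p defines it.
Suppose ◇p→□◇p is valid. Take Rxy, Rxz and set V(p)={y}. Then ◇p at x, so □◇p at x, so ◇p at z, so some w with Rzw has p; w=y, i.e. Rzy. By symmetry of the argument, Ryz.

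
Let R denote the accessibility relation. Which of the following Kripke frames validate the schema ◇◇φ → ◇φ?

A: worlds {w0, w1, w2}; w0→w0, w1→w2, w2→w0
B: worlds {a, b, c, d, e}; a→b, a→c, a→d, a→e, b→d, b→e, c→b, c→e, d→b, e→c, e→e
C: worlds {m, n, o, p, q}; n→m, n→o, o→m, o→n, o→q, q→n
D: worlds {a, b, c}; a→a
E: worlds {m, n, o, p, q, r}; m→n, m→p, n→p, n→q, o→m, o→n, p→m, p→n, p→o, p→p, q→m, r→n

The schema corresponds to a generalized confluence (Geach) condition: ∀x ∀y (xR²y → ∃w (y = w ∧ xRw)).
A: fails — w1R²w0 but no w with w0=w and w1Rw.
B: fails — bR²b but no w with b=w and bRw.
C: fails — nR²n but no w with n=w and nRw.
D: holds.
E: fails — mR²m but no w with m=w and mRw.
Valid on: D.

D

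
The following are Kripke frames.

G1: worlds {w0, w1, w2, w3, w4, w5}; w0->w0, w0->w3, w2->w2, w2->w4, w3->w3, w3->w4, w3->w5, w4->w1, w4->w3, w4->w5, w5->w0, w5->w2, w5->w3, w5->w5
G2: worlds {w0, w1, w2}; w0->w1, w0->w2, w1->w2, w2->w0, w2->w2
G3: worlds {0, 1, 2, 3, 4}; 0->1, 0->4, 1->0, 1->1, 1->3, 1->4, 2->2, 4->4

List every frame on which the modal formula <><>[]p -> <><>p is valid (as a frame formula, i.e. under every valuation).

G2

The schema corresponds to a generalized confluence (Geach) condition: forall x forall y (x R^2 y -> exists w (yRw & x R^2 w)).
G1: fails — w2R²w1 but no w with w1Rw and w2R²w.
G2: holds.
G3: fails — 0R²3 but no w with 3Rw and 0R²w.
Valid on: G2.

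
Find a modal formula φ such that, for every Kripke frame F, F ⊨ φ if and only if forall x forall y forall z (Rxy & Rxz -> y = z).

This is partial functionality; the standard corresponding axiom is CD: ◇r → □r.

◇r → □r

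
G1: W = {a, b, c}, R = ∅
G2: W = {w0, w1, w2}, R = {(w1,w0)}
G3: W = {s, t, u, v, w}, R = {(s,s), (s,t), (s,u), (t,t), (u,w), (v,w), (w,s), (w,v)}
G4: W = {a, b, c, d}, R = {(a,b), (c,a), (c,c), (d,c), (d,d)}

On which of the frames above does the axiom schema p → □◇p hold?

G1

The schema corresponds to symmetry: ∀x ∀y (Rxy → Ryx).
G1: satisfies the condition.
G2: fails — Rw1w0 but not Rw0w1.
G3: fails — Ruw but not Rwu.
G4: fails — Rdc but not Rcd.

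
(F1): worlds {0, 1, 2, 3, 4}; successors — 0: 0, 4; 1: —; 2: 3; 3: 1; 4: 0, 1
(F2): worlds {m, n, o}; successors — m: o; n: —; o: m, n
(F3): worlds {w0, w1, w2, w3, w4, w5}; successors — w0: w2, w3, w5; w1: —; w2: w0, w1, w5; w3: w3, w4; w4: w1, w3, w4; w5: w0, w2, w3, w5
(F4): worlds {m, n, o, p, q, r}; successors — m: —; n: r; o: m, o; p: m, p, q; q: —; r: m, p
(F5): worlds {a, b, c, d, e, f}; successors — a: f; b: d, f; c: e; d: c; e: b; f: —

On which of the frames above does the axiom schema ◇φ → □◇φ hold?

Frame correspondent (Sahlqvist): ∀x ∀y ∀z (Rxy ∧ Rxz → Ryz) — i.e. the Euclidean property.
(F1): fails — R04 and R04 but not R44.
(F2): fails — Rmo and Rmo but not Roo.
(F3): fails — Rw0w2 and Rw0w2 but not Rw2w2.
(F4): fails — Rnr and Rnr but not Rrr.
(F5): fails — Raf and Raf but not Rff.

none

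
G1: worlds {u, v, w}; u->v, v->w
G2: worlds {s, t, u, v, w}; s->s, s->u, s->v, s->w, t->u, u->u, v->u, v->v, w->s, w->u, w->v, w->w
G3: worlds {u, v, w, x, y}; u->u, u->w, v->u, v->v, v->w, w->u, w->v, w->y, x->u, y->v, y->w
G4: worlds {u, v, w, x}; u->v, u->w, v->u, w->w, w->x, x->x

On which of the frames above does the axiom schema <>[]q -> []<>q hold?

G2, G3

This is the axiom for convergence; its first-order frame correspondent is forall x forall y forall z (Rxy & Rxz -> exists w (Ryw & Rzw)).
G1: fails — Rvw and Rvw but w and w have no common successor.
G2: holds.
G3: holds.
G4: fails — Ruv and Ruw but v and w have no common successor.
Valid on: G2, G3.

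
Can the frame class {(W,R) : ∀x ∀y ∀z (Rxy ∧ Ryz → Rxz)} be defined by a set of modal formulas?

Definable; □q → □□q defines it

This is a Sahlqvist condition; the 4 axiom □q → □□q defines it.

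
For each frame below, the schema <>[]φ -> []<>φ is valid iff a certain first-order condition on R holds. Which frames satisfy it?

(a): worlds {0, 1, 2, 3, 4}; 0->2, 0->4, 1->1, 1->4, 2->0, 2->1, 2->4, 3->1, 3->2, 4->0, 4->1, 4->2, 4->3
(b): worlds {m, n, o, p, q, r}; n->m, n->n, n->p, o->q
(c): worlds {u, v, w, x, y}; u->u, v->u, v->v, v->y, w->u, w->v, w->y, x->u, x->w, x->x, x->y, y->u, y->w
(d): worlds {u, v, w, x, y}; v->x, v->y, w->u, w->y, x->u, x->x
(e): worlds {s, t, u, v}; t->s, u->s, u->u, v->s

This is the axiom for convergence; its first-order frame correspondent is forall x forall y forall z (Rxy & Rxz -> exists w (Ryw & Rzw)).
(a): holds.
(b): fails — Rnn and Rnm but n and m have no common successor.
(c): holds.
(d): fails — Rvx and Rvy but x and y have no common successor.
(e): fails — Rts and Rts but s and s have no common successor.
Valid on: (a), (c).

(a), (c)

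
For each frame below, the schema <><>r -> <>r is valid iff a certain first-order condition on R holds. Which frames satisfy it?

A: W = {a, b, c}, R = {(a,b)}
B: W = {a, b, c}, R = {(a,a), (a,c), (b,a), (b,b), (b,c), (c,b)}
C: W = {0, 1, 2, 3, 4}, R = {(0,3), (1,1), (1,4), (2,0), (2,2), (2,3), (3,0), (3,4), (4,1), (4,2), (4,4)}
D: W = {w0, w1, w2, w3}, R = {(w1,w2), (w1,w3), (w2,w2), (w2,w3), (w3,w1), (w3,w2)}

A

This is the axiom for transitivity; its first-order frame correspondent is forall x forall y forall z (Rxy & Ryz -> Rxz).
A: holds.
B: fails — Rcb and Rbc but not Rcc.
C: fails — R34 and R42 but not R32.
D: fails — Rw3w1 and Rw1w3 but not Rw3w3.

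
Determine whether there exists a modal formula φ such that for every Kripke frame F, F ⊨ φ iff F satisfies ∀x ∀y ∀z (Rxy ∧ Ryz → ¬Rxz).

Not modally definable

Any modally definable frame class is closed under surjective bounded morphisms.
The 3-cycle (worlds s,t,u with s→t→u→s) is intransitive. Mapping every world to a single reflexive point • is a surjective bounded morphism; the reflexive point is not intransitive (R••∧R•• but R••).
Hence intransitivity is not modally definable.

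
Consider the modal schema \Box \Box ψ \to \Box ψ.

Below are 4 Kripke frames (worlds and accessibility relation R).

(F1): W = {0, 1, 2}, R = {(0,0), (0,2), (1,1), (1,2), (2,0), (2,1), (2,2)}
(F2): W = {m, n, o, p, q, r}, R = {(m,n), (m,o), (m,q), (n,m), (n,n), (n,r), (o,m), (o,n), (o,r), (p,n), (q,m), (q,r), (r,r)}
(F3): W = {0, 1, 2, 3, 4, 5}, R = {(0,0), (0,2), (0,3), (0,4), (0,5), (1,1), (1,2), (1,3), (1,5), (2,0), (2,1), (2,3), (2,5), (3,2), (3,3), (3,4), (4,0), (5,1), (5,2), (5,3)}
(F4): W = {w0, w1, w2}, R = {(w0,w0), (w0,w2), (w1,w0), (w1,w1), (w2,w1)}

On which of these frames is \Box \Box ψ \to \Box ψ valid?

(F1), (F3), (F4)

This is the axiom for density; its first-order frame correspondent is \forall x \forall y (Rxy \to \exists z (Rxz \wedge Rzy)).
(F1): ✓.
(F2): fails — Rmo but no z with Rmz and Rzo.
(F3): ✓.
(F4): ✓.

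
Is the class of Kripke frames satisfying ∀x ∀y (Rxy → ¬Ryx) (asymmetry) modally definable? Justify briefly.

No

If a class were modally definable it would be closed under surjective bounded morphisms (Goldblatt–Thomason).
The 3-cycle (worlds s,t,u with s→t→u→s) is asymmetric. Mapping every world to a single reflexive point • is a surjective bounded morphism, and the reflexive point is not asymmetric (R•• but asymmetry requires ¬R••).
Hence asymmetry is not modally definable.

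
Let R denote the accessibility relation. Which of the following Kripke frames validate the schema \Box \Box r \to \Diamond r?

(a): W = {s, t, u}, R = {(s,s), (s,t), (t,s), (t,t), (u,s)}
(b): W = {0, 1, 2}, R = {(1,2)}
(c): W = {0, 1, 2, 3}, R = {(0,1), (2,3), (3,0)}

Frame correspondent (Sahlqvist): \forall x \exists w (x R^2 w \wedge xRw) — i.e. a generalized confluence (Geach) condition.
(a): condition met.
(b): fails — at 0 but no w with 0R²w and 0Rw.
(c): fails — at 0 but no w with 0R²w and 0Rw.

(a)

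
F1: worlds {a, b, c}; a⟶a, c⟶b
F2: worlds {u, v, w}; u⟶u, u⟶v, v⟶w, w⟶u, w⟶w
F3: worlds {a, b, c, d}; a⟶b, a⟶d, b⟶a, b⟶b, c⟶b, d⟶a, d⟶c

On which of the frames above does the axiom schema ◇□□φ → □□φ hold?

The schema corresponds to a generalized confluence (Geach) condition: ∀x ∀y ∀z ((xRy ∧ xR²z) → ∃w (yR²w ∧ z = w)).
F1: satisfies the condition.
F2: fails — uRv, uR²v but no t with vR²t and v=t.
F3: fails — aRb, aR²c but no w with bR²w and c=w.

F1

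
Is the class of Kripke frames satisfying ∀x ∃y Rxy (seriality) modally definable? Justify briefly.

Definable; □r → ◇r defines it

Yes: it is seriality, defined by the D schema □r → ◇r.
Suppose □r→◇r is valid. At any x set V(r)=W. Then □r at x, so ◇r at x, so x has a successor.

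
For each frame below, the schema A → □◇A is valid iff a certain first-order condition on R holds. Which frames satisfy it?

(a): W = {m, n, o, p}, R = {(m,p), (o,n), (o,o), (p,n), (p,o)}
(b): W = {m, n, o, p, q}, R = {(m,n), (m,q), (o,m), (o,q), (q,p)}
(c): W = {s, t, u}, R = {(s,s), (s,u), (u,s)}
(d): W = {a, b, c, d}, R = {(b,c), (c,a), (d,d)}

This is the axiom for symmetry; its first-order frame correspondent is ∀x ∀y (Rxy → Ryx).
(a): fails — Ron but not Rno.
(b): fails — Rom but not Rmo.
(c): condition met.
(d): fails — Rca but not Rac.
Valid on: (c).

(c)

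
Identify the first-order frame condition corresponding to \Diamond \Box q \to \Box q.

the Euclidean property: \forall x \forall y \forall z (Rxy \wedge Rxz \to Ryz)

This schema is equivalent to the 5 axiom ◇q → □◇q.
It corresponds to the Euclidean property: \forall x \forall y \forall z (Rxy \wedge Rxz \to Ryz).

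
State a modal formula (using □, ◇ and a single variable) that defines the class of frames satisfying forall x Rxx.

□q → q

This is reflexivity; the standard corresponding axiom is T: □q → q.
Suppose □q→q is valid. At any x set V(q)={w : Rxw}. Then □q holds at x, so q holds at x, i.e. Rxx.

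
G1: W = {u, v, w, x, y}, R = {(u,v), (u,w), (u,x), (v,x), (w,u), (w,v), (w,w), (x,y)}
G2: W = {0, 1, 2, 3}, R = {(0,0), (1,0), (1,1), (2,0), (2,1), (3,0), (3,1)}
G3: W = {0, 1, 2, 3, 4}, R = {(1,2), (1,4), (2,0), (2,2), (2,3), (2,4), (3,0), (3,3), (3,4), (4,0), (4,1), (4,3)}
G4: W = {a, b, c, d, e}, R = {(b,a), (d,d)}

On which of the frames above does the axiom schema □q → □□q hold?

The schema corresponds to transitivity: ∀x ∀y ∀z (Rxy ∧ Ryz → Rxz).
G1: fails — Rwu and Rux but not Rwx.
G2: ✓.
G3: fails — R34 and R41 but not R31.
G4: ✓.

G2, G4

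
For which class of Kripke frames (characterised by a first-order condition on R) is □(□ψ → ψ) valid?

Suppose □(□ψ→ψ) is valid. Take Rxy and set V(ψ)={w : Ryw}. Then at y, □ψ holds; since □(□ψ→ψ) at x, □ψ→ψ at y, so ψ at y, i.e. Ryy.

shift-reflexivity: ∀x ∀y (Rxy → Ryy)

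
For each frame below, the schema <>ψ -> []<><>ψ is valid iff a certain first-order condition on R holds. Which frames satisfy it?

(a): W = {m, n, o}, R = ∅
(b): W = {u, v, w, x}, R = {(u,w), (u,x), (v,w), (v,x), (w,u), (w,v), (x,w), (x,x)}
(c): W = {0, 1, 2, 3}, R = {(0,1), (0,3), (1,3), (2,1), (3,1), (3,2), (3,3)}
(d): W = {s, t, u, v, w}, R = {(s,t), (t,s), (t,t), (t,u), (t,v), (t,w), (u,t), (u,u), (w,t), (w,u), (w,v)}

The schema corresponds to a generalized confluence (Geach) condition: forall x forall y forall z ((xRy & xRz) -> exists w (y = w & z R^2 w)).
(a): holds.
(b): holds.
(c): fails — 3R1, 3R2 but no w with 1=w and 2R²w.
(d): fails — tRs, tRv but no w* with s=w* and vR²w*.
Valid on: (a), (b).

(a), (b)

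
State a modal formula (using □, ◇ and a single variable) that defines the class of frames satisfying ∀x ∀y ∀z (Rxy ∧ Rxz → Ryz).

◇p → □◇p

This is the Euclidean property; the standard corresponding axiom is 5: ◇p → □◇p.
Suppose ◇p→□◇p is valid. Take Rxy, Rxz and set V(p)={y}. Then ◇p at x, so □◇p at x, so ◇p at z, so some w with Rzw has p; w=y, i.e. Rzy. By symmetry of the argument, Ryz.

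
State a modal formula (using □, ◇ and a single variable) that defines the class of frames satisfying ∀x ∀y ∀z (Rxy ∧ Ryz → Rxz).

The condition is transitivity. The 4 schema □p → □□p defines it.

□p → □□p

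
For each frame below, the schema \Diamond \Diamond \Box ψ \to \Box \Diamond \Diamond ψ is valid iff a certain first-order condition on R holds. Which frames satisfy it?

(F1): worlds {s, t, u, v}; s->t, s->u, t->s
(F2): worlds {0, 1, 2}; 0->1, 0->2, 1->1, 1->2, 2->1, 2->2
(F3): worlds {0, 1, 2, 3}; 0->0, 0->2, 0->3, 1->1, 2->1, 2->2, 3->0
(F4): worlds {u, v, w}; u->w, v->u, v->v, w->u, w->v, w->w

The schema corresponds to a generalized confluence (Geach) condition: \forall x \forall y \forall z ((x R^2 y \wedge xRz) \to \exists w (yRw \wedge z R^2 w)).
(F1): fails — sR²s, sRu but no w with sRw and uR²w.
(F2): satisfies the condition.
(F3): fails — 0R²1, 0R3 but no w with 1Rw and 3R²w.
(F4): satisfies the condition.

(F2), (F4)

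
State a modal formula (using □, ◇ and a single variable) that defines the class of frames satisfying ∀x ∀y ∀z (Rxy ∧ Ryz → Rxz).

A defining formula is □r → □□r (the 4 axiom).
Suppose □r→□□r is valid. Take Rxy, Ryz and set V(r)={w : Rxw}. Then □r at x, so □□r at x, so □r at y, so r at z, i.e. Rxz.

□r → □□r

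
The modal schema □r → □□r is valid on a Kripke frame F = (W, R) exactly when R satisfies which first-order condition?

Suppose □r→□□r is valid. Take Rxy, Ryz and set V(r)={w : Rxw}. Then □r at x, so □□r at x, so □r at y, so r at z, i.e. Rxz.
Conversely, on a frame with transitivity the schema holds at every world under every valuation.
So the correspondent is transitivity.

transitivity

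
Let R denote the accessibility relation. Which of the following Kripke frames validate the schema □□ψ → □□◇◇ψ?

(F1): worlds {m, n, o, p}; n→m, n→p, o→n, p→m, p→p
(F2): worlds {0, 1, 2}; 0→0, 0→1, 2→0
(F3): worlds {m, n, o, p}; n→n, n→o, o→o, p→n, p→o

The schema corresponds to a generalized confluence (Geach) condition: ∀x ∀z (xR²z → ∃w (xR²w ∧ zR²w)).
(F1): fails — nR²m but no w with nR²w and mR²w.
(F2): fails — 0R²1 but no w with 0R²w and 1R²w.
(F3): condition met.
Valid on: (F3).

(F3)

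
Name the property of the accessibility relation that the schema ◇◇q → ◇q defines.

Transitivity

Replacing q by ¬q and contraposing gives the equivalent schema □q → □□q.
Suppose □q→□□q is valid. Take Rxy, Ryz and set V(q)={w : Rxw}. Then □q at x, so □□q at x, so □q at y, so q at z, i.e. Rxz.
Conversely, any frame satisfying ∀x ∀y ∀z (Rxy ∧ Ryz → Rxz) validates the schema.
Frame condition: ∀x ∀y ∀z (Rxy ∧ Ryz → Rxz).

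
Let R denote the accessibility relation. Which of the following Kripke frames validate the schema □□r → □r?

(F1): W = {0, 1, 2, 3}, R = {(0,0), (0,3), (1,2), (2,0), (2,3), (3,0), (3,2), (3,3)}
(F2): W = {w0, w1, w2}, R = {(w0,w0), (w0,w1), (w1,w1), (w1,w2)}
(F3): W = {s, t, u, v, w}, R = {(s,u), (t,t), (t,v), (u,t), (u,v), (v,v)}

This is the axiom for density; its first-order frame correspondent is ∀x ∀y (Rxy → ∃z (Rxz ∧ Rzy)).
(F1): fails — R12 but no z with R1z and Rz2.
(F2): satisfies the condition.
(F3): fails — Rsu but no z with Rsz and Rzu.
Valid on: (F2).

(F2)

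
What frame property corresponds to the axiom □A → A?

reflexivity: ∀x Rxx

Suppose □A→A is valid. At any x set V(A)={w : Rxw}. Then □A holds at x, so A holds at x, i.e. Rxx.
Conversely, any frame satisfying ∀x Rxx validates the schema.
So the correspondent is reflexivity.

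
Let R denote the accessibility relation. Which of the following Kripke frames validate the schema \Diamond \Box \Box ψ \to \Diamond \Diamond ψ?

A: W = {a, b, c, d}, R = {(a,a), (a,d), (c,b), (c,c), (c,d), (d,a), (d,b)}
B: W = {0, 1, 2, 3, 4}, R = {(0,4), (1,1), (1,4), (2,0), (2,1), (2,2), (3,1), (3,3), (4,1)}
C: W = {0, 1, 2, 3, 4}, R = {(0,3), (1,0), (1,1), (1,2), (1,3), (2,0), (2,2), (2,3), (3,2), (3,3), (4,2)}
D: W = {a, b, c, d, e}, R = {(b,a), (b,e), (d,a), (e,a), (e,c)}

Frame correspondent (Sahlqvist): \forall x \forall y (xRy \to \exists w (y R^2 w \wedge x R^2 w)) — i.e. a generalized confluence (Geach) condition.
A: fails — cRb but no w with bR²w and cR²w.
B: condition met.
C: condition met.
D: fails — bRa but no w with aR²w and bR²w.
Valid on: B, C.

B, C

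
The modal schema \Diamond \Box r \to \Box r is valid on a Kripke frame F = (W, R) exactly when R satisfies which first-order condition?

Replacing r by ¬r and contraposing gives the equivalent schema ◇r → □◇r.
Suppose ◇r→□◇r is valid. Take Rxy, Rxz and set V(r)={y}. Then ◇r at x, so □◇r at x, so ◇r at z, so some w with Rzw has r; w=y, i.e. Rzy. By symmetry of the argument, Ryz.
Conversely, on a frame with the Euclidean property the schema holds at every world under every valuation.
Frame condition: \forall x \forall y \forall z (Rxy \wedge Rxz \to Ryz).

the Euclidean property: \forall x \forall y \forall z (Rxy \wedge Rxz \to Ryz)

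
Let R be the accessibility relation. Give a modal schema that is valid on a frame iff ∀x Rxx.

A defining formula is □q → q (the T axiom).
Suppose □q→q is valid. At any x set V(q)={w : Rxw}. Then □q holds at x, so q holds at x, i.e. Rxx.

□q → q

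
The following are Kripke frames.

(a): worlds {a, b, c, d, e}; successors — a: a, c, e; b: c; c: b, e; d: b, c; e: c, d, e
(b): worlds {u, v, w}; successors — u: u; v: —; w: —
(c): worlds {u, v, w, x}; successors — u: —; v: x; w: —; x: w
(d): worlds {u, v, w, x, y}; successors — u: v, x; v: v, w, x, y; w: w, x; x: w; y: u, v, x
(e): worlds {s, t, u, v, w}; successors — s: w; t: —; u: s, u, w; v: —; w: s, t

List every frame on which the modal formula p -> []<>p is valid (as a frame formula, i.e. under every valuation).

(b)

The schema corresponds to symmetry: forall x forall y (Rxy -> Ryx).
(a): fails — Rdc but not Rcd.
(b): holds.
(c): fails — Rxw but not Rwx.
(d): fails — Ruv but not Rvu.
(e): fails — Rwt but not Rtw.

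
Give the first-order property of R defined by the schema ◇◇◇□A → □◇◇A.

This is a Sahlqvist (Geach-type) schema ◇^3□^1A → □^1◇^2A.
First-order correspondent: ∀x ∀y ∀z ((xR³y ∧ xRz) → ∃w (yRw ∧ zR²w)).

∀x ∀y ∀z ((xR³y ∧ xRz) → ∃w (yRw ∧ zR²w))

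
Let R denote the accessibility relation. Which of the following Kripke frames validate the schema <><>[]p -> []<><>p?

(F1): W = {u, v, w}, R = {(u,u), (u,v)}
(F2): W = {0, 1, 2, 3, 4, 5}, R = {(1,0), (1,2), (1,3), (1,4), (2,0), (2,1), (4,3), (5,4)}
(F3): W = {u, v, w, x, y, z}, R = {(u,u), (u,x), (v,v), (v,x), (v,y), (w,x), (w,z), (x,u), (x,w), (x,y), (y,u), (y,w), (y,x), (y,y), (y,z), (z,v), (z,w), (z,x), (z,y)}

(F3)

The schema corresponds to a generalized confluence (Geach) condition: forall x forall y forall z ((x R^2 y & xRz) -> exists w (yRw & z R^2 w)).
(F1): fails — uR²u, uRv but no t with uRt and vR²t.
(F2): fails — 1R²0, 1R0 but no w with 0Rw and 0R²w.
(F3): condition met.
Valid on: (F3).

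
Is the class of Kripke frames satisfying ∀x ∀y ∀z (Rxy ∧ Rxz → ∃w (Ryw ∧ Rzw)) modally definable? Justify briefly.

The condition is convergence. A defining modal formula is ◇□q → □◇q.

Definable; ◇□q → □◇q defines it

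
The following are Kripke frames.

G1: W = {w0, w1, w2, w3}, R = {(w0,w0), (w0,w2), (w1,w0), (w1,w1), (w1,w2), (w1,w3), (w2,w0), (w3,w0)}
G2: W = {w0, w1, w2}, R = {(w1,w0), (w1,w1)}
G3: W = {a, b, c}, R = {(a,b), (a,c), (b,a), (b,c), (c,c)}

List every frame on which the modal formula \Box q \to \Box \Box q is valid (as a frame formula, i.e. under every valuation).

The schema corresponds to transitivity: \forall x \forall y \forall z (Rxy \wedge Ryz \to Rxz).
G1: fails — Rw3w0 and Rw0w2 but not Rw3w2.
G2: satisfies the condition.
G3: fails — Rab and Rba but not Raa.
Valid on: G2.

G2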